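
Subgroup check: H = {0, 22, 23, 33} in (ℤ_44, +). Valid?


Subgroup test for H = {0, 22, 23, 33} in (ℤ_44, +):
(1) 0 ∈ H? Yes
(2) Closure: for all a,b ∈ H, (a+b) mod 44 ∈ H? No  [counterexample: 22 + 23 = 1 ∉ H]
(3) Inverses: for all a ∈ H, -a mod 44 ∈ H? No

No, H is not a subgroup of ℤ_44


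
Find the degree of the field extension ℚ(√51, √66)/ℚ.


[ℚ(√51,√66):ℚ] = [ℚ(√51,√66):ℚ(√51)]·[ℚ(√51):ℚ] = 2·2 = 4

[ℚ(√51, √66)/ℚ] = 4


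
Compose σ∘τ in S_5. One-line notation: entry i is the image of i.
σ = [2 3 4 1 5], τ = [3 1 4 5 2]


σ∘τ: apply τ first, then σ
1 →τ 3 →σ 4
2 →τ 1 →σ 2
3 →τ 4 →σ 1
4 →τ 5 →σ 5
5 →τ 2 →σ 3

σ∘τ = [4 2 1 5 3]


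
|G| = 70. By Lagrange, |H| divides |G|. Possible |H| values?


Lagrange's theorem: |H| divides |G|
|G| = 70
Divisors of 70: 1, 2, 5, 7, 10, 14, 35, 70

Possible subgroup orders: {1, 2, 5, 7, 10, 14, 35, 70}


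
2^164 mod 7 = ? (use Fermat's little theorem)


Fermat's little theorem: if p is prime and gcd(a,p)=1, then a^(p-1) ≡ 1 (mod p)
p = 7 is prime, gcd(2,7) = 1
Reduce exponent: 164 mod 6 = 2
So 2^164 ≡ 2^2 (mod 7)
2^2 mod 7 = 4

2^164 ≡ 4 (mod 7)


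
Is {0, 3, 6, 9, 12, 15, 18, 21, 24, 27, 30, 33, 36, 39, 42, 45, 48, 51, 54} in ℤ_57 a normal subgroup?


H = {0, 3, 6, 9, 12, 15, 18, 21, 24, 27, 30, 33, 36, 39, 42, 45, 48, 51, 54} in ℤ_57
ℤ_57 is abelian; every subgroup of an abelian group is normal

Yes, normal subgroup


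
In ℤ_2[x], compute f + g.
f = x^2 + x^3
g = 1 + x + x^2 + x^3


Add coefficients mod 2:
x^0: 0 + 1 = 1 (mod 2)
x^1: 0 + 1 = 1 (mod 2)
x^2: 1 + 1 = 0 (mod 2)
x^3: 1 + 1 = 0 (mod 2)
Result: 1 + x

f + g = 1 + x


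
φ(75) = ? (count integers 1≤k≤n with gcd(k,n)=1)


Factor n: 75 = 3 × 5^2
φ(n) = n · ∏(1 - 1/p) over distinct primes p | n
φ(75) = 75 · (1 - 1/3) · (1 - 1/5) = 40

φ(75) = 40


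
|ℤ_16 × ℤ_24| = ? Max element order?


|ℤ_16 × ℤ_24| = 16 × 24 = 384
Max element order = lcm(16,24) = 48
Cyclic? No (gcd=8)

|ℤ_16×ℤ_24| = 384, max element order = 48


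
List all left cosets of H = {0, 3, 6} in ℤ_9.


H = {0, 3, 6}, |H| = 3
Number of cosets = |G|/|H| = 9/3 = 3
0 + H = {0, 3, 6}
1 + H = {1, 4, 7}
2 + H = {2, 5, 8}

Cosets: 0+H={0,3,6}; 1+H={1,4,7}; 2+H={2,5,8}


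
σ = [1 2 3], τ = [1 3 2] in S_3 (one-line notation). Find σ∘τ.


σ∘τ: apply τ first, then σ
1 →τ 1 →σ 1
2 →τ 3 →σ 3
3 →τ 2 →σ 2

σ∘τ = [1 3 2]


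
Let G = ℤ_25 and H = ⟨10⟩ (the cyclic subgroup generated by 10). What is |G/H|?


|⟨10⟩| = n / gcd(10, 25) = 25 / 5 = 5
H is normal (ℤ_25 is abelian).
|G/H| = |G| / |H| = 25 / 5 = 5

|G/H| = 5


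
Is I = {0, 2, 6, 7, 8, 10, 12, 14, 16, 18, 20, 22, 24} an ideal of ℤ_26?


Check ideal conditions for I = {0, 2, 6, 7, 8, 10, 12, 14, 16, 18, 20, 22, 24} in ℤ_26:
(1) I is an additive subgroup? No
(2) For r ∈ ℤ_26 and a ∈ I: r·a ∈ I? No  [counterexample: r=2, a=2, r·a mod 26 = 4 ∉ I]

No, I is not an ideal of ℤ_26


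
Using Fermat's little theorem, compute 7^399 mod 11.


Fermat's little theorem: if p is prime and gcd(a,p)=1, then a^(p-1) ≡ 1 (mod p)
p = 11 is prime, gcd(7,11) = 1
Reduce exponent: 399 mod 10 = 9
So 7^399 ≡ 7^9 (mod 11)
7^9 mod 11 = 8

7^399 ≡ 8 (mod 11)


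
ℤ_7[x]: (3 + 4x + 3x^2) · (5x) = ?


Expand and collect like terms; reduce coefficients mod 7:
x^0: 3·0 = 0 ≡ 0 (mod 7)
x^1: 3·5 + 4·0 = 15 ≡ 1 (mod 7)
x^2: 4·5 + 3·0 = 20 ≡ 6 (mod 7)
x^3: 3·5 = 15 ≡ 1 (mod 7)
Result: x + 6x^2 + x^3

f · g = x + 6x^2 + x^3


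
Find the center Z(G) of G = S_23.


Z(G) = {g ∈ G | gx = xg for all x ∈ G}
S_n is non-abelian for n ≥ 3; Z(S_23) is trivial

Z(S_23) = {e}


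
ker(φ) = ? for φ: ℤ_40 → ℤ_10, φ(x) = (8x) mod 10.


Kernel = preimage of identity
ker(φ) = {x ∈ ℤ_40 : 8x ≡ 0 (mod 10)}. Since 10 | 40, φ is well-defined. The kernel is the cyclic subgroup ⟨5⟩ of ℤ_40 (order 8), i.e. {0, 5, 10, 15, 20, 25, 30, 35}

ker(φ) = {0, 5, 10, 15, 20, 25, 30, 35}


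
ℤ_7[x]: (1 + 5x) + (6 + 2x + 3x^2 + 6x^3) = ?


Add coefficients mod 7:
x^0: 1 + 6 = 0 (mod 7)
x^1: 5 + 2 = 0 (mod 7)
x^2: 0 + 3 = 3 (mod 7)
x^3: 0 + 6 = 6 (mod 7)
Result: 3x^2 + 6x^3

f + g = 3x^2 + 6x^3


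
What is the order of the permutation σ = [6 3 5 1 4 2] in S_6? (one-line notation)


Cycle decomposition: (1 6 2 3 5 4)
Cycle lengths: 6
Order = lcm(6) = 6

ord(σ) = 6


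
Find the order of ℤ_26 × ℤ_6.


|A × B| = |A| · |B|
|ℤ_26 × ℤ_6| = 26 × 6 = 156

|ℤ_26 × ℤ_6| = 156


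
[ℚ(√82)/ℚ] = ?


√82 has minimal polynomial x² - 82 (irreducible over ℚ since 82 is squarefree)

[ℚ(√82)/ℚ] = 2


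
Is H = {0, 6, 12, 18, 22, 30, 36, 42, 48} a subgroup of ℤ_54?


Subgroup test for H = {0, 6, 12, 18, 22, 30, 36, 42, 48} in (ℤ_54, +):
(1) 0 ∈ H? Yes
(2) Closure: for all a,b ∈ H, (a+b) mod 54 ∈ H? No  [counterexample: 6 + 18 = 24 ∉ H]
(3) Inverses: for all a ∈ H, -a mod 54 ∈ H? No

No, H is not a subgroup of ℤ_54


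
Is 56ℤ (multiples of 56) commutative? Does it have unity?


56ℤ is a commutative ring under +,× but has no multiplicative identity (1 ∉ 56ℤ); it has no zero divisors, but without unity it is not an integral domain
Commutative: Yes
Integral domain: No
Has unity: No

56ℤ (multiples of 56): Commutative=Yes, Unity=No


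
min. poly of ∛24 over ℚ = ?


∛24 satisfies x³ - 24 = 0, irreducible over ℚ (no rational root; 24 is not a perfect cube)

Minimal polynomial: x³ - 24


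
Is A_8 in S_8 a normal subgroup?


H = A_8 in S_8
A_8 has index 2 in S_8, and every subgroup of index 2 is normal

Yes, normal subgroup


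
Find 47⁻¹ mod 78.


Use the extended Euclidean algorithm to write 1 = 47·s + 78·t; then s mod 78 is the inverse.
Euclidean algorithm:
  47 = 0·78 + 47
  78 = 1·47 + 31
  47 = 1·31 + 16
  31 = 1·16 + 15
  16 = 1·15 + 1
  15 = 15·1 + 0
gcd(47,78) = 1
Back-substitution gives: 47·(5) + 78·(-3) = 1
So 47⁻¹ ≡ 5 ≡ 5 (mod 78)
Check: 47 × 5 = 235 ≡ 1 (mod 78) ✓

47⁻¹ ≡ 5 (mod 78)


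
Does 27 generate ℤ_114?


g generates ℤ_n iff gcd(g, n) = 1
gcd(27, 114) = 3
Since gcd = 3 ≠ 1, ⟨27⟩ has order 38 < 114, so 27 is not a generator.

No, 27 does not generate ℤ_114


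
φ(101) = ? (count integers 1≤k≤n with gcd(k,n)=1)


Factor n: 101 = 101
φ(n) = n · ∏(1 - 1/p) over distinct primes p | n
φ(101) = 101 · (1 - 1/101) = 100

φ(101) = 100


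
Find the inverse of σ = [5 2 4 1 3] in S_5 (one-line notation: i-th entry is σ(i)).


To find σ⁻¹, swap domain and range:
σ(1) = 5 → σ⁻¹(5) = 1
σ(2) = 2 → σ⁻¹(2) = 2
σ(3) = 4 → σ⁻¹(4) = 3
σ(4) = 1 → σ⁻¹(1) = 4
σ(5) = 3 → σ⁻¹(3) = 5

σ⁻¹ = [4 2 5 3 1]


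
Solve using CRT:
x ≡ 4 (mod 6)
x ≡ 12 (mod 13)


m₁ = 6, m₂ = 13, gcd = 1, so CRT applies. M = m₁·m₂ = 78
Let M₁ = M/m₁ = 13, M₂ = M/m₂ = 6
Find y₁ ≡ M₁⁻¹ (mod m₁): 13⁻¹ ≡ 1 (mod 6)
Find y₂ ≡ M₂⁻¹ (mod m₂): 6⁻¹ ≡ 11 (mod 13)
x = a₁·M₁·y₁ + a₂·M₂·y₂ = 4·13·1 + 12·6·11 = 844
Reduce mod 78: x ≡ 64
Check: 64 mod 6 = 4 ✓, 64 mod 13 = 12 ✓

x ≡ 64 (mod 78)


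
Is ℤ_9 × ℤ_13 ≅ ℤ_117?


Comparing ℤ_9 × ℤ_13 and ℤ_117:
gcd(9,13) = 1, so ℤ_9 × ℤ_13 ≅ ℤ_117 (CRT)

Yes, ℤ_9 × ℤ_13 ≅ ℤ_117


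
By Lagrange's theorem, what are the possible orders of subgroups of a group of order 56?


Lagrange's theorem: |H| divides |G|
|G| = 56
Divisors of 56: 1, 2, 4, 7, 8, 14, 28, 56

Possible subgroup orders: {1, 2, 4, 7, 8, 14, 28, 56}


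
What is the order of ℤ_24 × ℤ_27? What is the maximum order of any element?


|ℤ_24 × ℤ_27| = 24 × 27 = 648
Max element order = lcm(24,27) = 216
Cyclic? No (gcd=3)

|ℤ_24×ℤ_27| = 648, max element order = 216


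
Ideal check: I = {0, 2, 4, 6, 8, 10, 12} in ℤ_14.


Check ideal conditions for I = {0, 2, 4, 6, 8, 10, 12} in ℤ_14:
(1) I is an additive subgroup? Yes
(2) For r ∈ ℤ_14 and a ∈ I: r·a ∈ I? Yes

Yes, I is an ideal of ℤ_14


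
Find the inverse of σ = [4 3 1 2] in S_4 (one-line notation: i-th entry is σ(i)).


To find σ⁻¹, swap domain and range:
σ(1) = 4 → σ⁻¹(4) = 1
σ(2) = 3 → σ⁻¹(3) = 2
σ(3) = 1 → σ⁻¹(1) = 3
σ(4) = 2 → σ⁻¹(2) = 4

σ⁻¹ = [3 4 2 1]


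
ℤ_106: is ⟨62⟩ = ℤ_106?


g generates ℤ_n iff gcd(g, n) = 1
gcd(62, 106) = 2
Since gcd = 2 ≠ 1, ⟨62⟩ has order 53 < 106, so 62 is not a generator.

No, 62 does not generate ℤ_106


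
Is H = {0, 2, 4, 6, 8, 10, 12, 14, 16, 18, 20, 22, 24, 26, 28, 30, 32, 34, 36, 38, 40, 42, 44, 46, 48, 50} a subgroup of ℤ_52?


Subgroup test for H = {0, 2, 4, 6, 8, 10, 12, 14, 16, 18, 20, 22, 24, 26, 28, 30, 32, 34, 36, 38, 40, 42, 44, 46, 48, 50} in (ℤ_52, +):
(1) 0 ∈ H? Yes
(2) Closure: for all a,b ∈ H, (a+b) mod 52 ∈ H? Yes
(3) Inverses: for all a ∈ H, -a mod 52 ∈ H? Yes

Yes, H is a subgroup of ℤ_52


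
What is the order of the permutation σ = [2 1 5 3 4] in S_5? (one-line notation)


Cycle decomposition: (1 2) (3 5 4)
Cycle lengths: 2, 3
Order = lcm(2, 3) = 6

ord(σ) = 6


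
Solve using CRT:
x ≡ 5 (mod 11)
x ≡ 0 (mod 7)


m₁ = 11, m₂ = 7, gcd = 1, so CRT applies. M = m₁·m₂ = 77
Let M₁ = M/m₁ = 7, M₂ = M/m₂ = 11
Find y₁ ≡ M₁⁻¹ (mod m₁): 7⁻¹ ≡ 8 (mod 11)
Find y₂ ≡ M₂⁻¹ (mod m₂): 11⁻¹ ≡ 2 (mod 7)
x = a₁·M₁·y₁ + a₂·M₂·y₂ = 5·7·8 + 0·11·2 = 280
Reduce mod 77: x ≡ 49
Check: 49 mod 11 = 5 ✓, 49 mod 7 = 0 ✓

x ≡ 49 (mod 77)


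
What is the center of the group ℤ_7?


Z(G) = {g ∈ G | gx = xg for all x ∈ G}
ℤ_7 is abelian, so Z(G) = G

Z(ℤ_7) = ℤ_7


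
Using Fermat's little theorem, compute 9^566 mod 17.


Fermat's little theorem: if p is prime and gcd(a,p)=1, then a^(p-1) ≡ 1 (mod p)
p = 17 is prime, gcd(9,17) = 1
Reduce exponent: 566 mod 16 = 6
So 9^566 ≡ 9^6 (mod 17)
9^6 mod 17 = 4

9^566 ≡ 4 (mod 17)


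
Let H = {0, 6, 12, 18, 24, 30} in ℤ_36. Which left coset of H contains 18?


18 + H = {18 + h (mod 36) : h ∈ H}
18+0=18, 18+6=24, 18+12=30, 18+18=0, 18+24=6, 18+30=12
18 + H = {0, 6, 12, 18, 24, 30} = 0 + H

18 + H = {0, 6, 12, 18, 24, 30}


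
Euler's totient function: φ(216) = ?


Factor n: 216 = 2^3 × 3^3
φ(n) = n · ∏(1 - 1/p) over distinct primes p | n
φ(216) = 216 · (1 - 1/2) · (1 - 1/3) = 72

φ(216) = 72


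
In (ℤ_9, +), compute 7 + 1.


Operation: addition mod 9
7 + 1 = (a + b) mod 9 with a = 7, b = 1

7 + 1 = 8


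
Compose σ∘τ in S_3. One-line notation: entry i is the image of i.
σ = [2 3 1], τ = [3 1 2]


σ∘τ: apply τ first, then σ
1 →τ 3 →σ 1
2 →τ 1 →σ 2
3 →τ 2 →σ 3

σ∘τ = [1 2 3]


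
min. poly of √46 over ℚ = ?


√46 satisfies x² - 46 = 0, irreducible over ℚ since 46 is squarefree

Minimal polynomial: x² - 46


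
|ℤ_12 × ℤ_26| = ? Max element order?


|ℤ_12 × ℤ_26| = 12 × 26 = 312
Max element order = lcm(12,26) = 156
Cyclic? No (gcd=2)

|ℤ_12×ℤ_26| = 312, max element order = 156


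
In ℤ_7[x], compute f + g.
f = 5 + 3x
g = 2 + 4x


Add coefficients mod 7:
x^0: 5 + 2 = 0 (mod 7)
x^1: 3 + 4 = 0 (mod 7)
Result: 0

f + g = 0


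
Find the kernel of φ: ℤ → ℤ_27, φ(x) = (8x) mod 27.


Kernel = preimage of identity
ker(φ) = {x ∈ ℤ : 8x ≡ 0 (mod 27)}. gcd(8,27) = 1, so 8x ≡ 0 (mod 27) ⟺ x ≡ 0 (mod 27/1 = 27). Hence ker(φ) = 27ℤ

ker(φ) = 27ℤ


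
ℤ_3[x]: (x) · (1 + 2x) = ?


Expand and collect like terms; reduce coefficients mod 3:
x^0: 0·1 = 0 ≡ 0 (mod 3)
x^1: 0·2 + 1·1 = 1 ≡ 1 (mod 3)
x^2: 1·2 = 2 ≡ 2 (mod 3)
Result: x + 2x^2

f · g = x + 2x^2


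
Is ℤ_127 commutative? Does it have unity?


ℤ_127 is a commutative ring with unity 1; 127 is prime, so ℤ_127 is a field (hence an integral domain)
Commutative: Yes
Integral domain: Yes
Has unity: Yes

ℤ_127: Commutative=Yes, Unity=Yes


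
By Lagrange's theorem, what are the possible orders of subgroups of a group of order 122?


Lagrange's theorem: |H| divides |G|
|G| = 122
Divisors of 122: 1, 2, 61, 122

Possible subgroup orders: {1, 2, 61, 122}


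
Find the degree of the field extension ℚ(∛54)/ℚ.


∛54 has minimal polynomial x³ - 54 (irreducible over ℚ since 54 is not a perfect cube)

[ℚ(∛54)/ℚ] = 3


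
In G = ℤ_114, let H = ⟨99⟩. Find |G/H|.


|⟨99⟩| = n / gcd(99, 114) = 114 / 3 = 38
H is normal (ℤ_114 is abelian).
|G/H| = |G| / |H| = 114 / 38 = 3

|G/H| = 3


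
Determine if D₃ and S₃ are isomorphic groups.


Comparing D₃ and S₃:
Both are the unique non-abelian group of order 6

Yes, D₃ ≅ S₃


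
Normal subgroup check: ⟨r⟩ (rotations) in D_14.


H = ⟨r⟩ (rotations) in D_14
The rotation subgroup ⟨r⟩ has index 2 in D_14, so it is normal

Yes, normal subgroup


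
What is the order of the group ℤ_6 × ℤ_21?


|A × B| = |A| · |B|
|ℤ_6 × ℤ_21| = 6 × 21 = 126

|ℤ_6 × ℤ_21| = 126


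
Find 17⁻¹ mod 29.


Use the extended Euclidean algorithm to write 1 = 17·s + 29·t; then s mod 29 is the inverse.
Euclidean algorithm:
  17 = 0·29 + 17
  29 = 1·17 + 12
  17 = 1·12 + 5
  12 = 2·5 + 2
  5 = 2·2 + 1
  2 = 2·1 + 0
gcd(17,29) = 1
Back-substitution gives: 17·(12) + 29·(-7) = 1
So 17⁻¹ ≡ 12 ≡ 12 (mod 29)
Check: 17 × 12 = 204 ≡ 1 (mod 29) ✓

17⁻¹ ≡ 12 (mod 29)


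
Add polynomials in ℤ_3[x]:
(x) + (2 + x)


Add coefficients mod 3:
x^0: 0 + 2 = 2 (mod 3)
x^1: 1 + 1 = 2 (mod 3)
Result: 2 + 2x

f + g = 2 + 2x


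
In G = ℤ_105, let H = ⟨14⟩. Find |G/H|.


|⟨14⟩| = n / gcd(14, 105) = 105 / 7 = 15
H is normal (ℤ_105 is abelian).
|G/H| = |G| / |H| = 105 / 15 = 7

|G/H| = 7


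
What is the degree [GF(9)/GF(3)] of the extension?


GF(9) = GF(3^2), so the extension degree is 2

[GF(9)/GF(3)] = 2


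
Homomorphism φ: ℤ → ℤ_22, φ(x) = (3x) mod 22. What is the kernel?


Kernel = preimage of identity
ker(φ) = {x ∈ ℤ : 3x ≡ 0 (mod 22)}. gcd(3,22) = 1, so 3x ≡ 0 (mod 22) ⟺ x ≡ 0 (mod 22/1 = 22). Hence ker(φ) = 22ℤ

ker(φ) = 22ℤ


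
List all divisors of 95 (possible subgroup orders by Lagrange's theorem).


Lagrange's theorem: |H| divides |G|
|G| = 95
Divisors of 95: 1, 5, 19, 95

Possible subgroup orders: {1, 5, 19, 95}


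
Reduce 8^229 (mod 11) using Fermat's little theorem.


Fermat's little theorem: if p is prime and gcd(a,p)=1, then a^(p-1) ≡ 1 (mod p)
p = 11 is prime, gcd(8,11) = 1
Reduce exponent: 229 mod 10 = 9
So 8^229 ≡ 8^9 (mod 11)
8^9 mod 11 = 7

8^229 ≡ 7 (mod 11)


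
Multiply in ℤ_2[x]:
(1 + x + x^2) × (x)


Expand and collect like terms; reduce coefficients mod 2:
x^0: 1·0 = 0 ≡ 0 (mod 2)
x^1: 1·1 + 1·0 = 1 ≡ 1 (mod 2)
x^2: 1·1 + 1·0 = 1 ≡ 1 (mod 2)
x^3: 1·1 = 1 ≡ 1 (mod 2)
Result: x + x^2 + x^3

f · g = x + x^2 + x^3


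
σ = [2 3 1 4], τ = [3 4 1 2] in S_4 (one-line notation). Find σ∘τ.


σ∘τ: apply τ first, then σ
1 →τ 3 →σ 1
2 →τ 4 →σ 4
3 →τ 1 →σ 2
4 →τ 2 →σ 3

σ∘τ = [1 4 2 3]


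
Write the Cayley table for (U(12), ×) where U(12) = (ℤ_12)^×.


Elements: {1, 5, 7, 11}
Operation: multiplication mod 12
Entry (a, b) = (a × b) mod 12

Cayley table:
   |  1 |  5 |  7 | 11
 1 |  1 |  5 |  7 | 11
 5 |  5 |  1 | 11 |  7
 7 |  7 | 11 |  1 |  5
11 | 11 |  7 |  5 |  1


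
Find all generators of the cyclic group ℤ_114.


g generates ℤ_n iff gcd(g,n) = 1
Prime factors of 114: 2, 3, 19
Generators are g ∈ {1,...,113} not divisible by any of these primes.
Generators: {1, 5, 7, 11, 13, 17, 23, 25, 29, 31, 35, 37, 41, 43, 47, 49, 53, 55, 59, 61, 65, 67, 71, 73, 77, 79, 83, 85, 89, 91, 97, 101, 103, 107, 109, 113}
Number of generators = φ(114) = 36

Generators of ℤ_114 = {1, 5, 7, 11, 13, 17, 23, 25, 29, 31, 35, 37, 41, 43, 47, 49, 53, 55, 59, 61, 65, 67, 71, 73, 77, 79, 83, 85, 89, 91, 97, 101, 103, 107, 109, 113}


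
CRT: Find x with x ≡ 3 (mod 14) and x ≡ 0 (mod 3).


m₁ = 14, m₂ = 3, gcd = 1, so CRT applies. M = m₁·m₂ = 42
Let M₁ = M/m₁ = 3, M₂ = M/m₂ = 14
Find y₁ ≡ M₁⁻¹ (mod m₁): 3⁻¹ ≡ 5 (mod 14)
Find y₂ ≡ M₂⁻¹ (mod m₂): 14⁻¹ ≡ 2 (mod 3)
x = a₁·M₁·y₁ + a₂·M₂·y₂ = 3·3·5 + 0·14·2 = 45
Reduce mod 42: x ≡ 3
Check: 3 mod 14 = 3 ✓, 3 mod 3 = 0 ✓

x ≡ 3 (mod 42)


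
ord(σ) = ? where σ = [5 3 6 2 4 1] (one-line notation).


Cycle decomposition: (1 5 4 2 3 6)
Cycle lengths: 6
Order = lcm(6) = 6

ord(σ) = 6


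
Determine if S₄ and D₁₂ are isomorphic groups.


Comparing S₄ and D₁₂:
S₄ has trivial center; D₁₂ has center {e, r⁶}

No, S₄ ≇ D₁₂


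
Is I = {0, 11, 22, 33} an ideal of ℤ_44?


Check ideal conditions for I = {0, 11, 22, 33} in ℤ_44:
(1) I is an additive subgroup? Yes
(2) For r ∈ ℤ_44 and a ∈ I: r·a ∈ I? Yes

Yes, I is an ideal of ℤ_44


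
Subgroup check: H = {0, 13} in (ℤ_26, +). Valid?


Subgroup test for H = {0, 13} in (ℤ_26, +):
(1) 0 ∈ H? Yes
(2) Closure: for all a,b ∈ H, (a+b) mod 26 ∈ H? Yes
(3) Inverses: for all a ∈ H, -a mod 26 ∈ H? Yes

Yes, H is a subgroup of ℤ_26


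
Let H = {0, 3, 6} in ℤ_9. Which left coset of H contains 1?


1 + H = {1 + h (mod 9) : h ∈ H}
1+0=1, 1+3=4, 1+6=7

1 + H = {1, 4, 7}


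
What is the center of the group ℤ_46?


Z(G) = {g ∈ G | gx = xg for all x ∈ G}
ℤ_46 is abelian, so Z(G) = G

Z(ℤ_46) = ℤ_46


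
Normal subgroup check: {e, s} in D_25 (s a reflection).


H = {e, s} in D_25 (s a reflection)
r·s·r⁻¹ = sr⁻² ≠ s for n ≥ 3, so {e, s} is not closed under conjugation

No, not a normal subgroup


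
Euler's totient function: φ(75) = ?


Factor n: 75 = 3 × 5^2
φ(n) = n · ∏(1 - 1/p) over distinct primes p | n
φ(75) = 75 · (1 - 1/3) · (1 - 1/5) = 40

φ(75) = 40


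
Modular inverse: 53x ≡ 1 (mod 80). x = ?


Use the extended Euclidean algorithm to write 1 = 53·s + 80·t; then s mod 80 is the inverse.
Euclidean algorithm:
  53 = 0·80 + 53
  80 = 1·53 + 27
  53 = 1·27 + 26
  27 = 1·26 + 1
  26 = 26·1 + 0
gcd(53,80) = 1
Back-substitution gives: 53·(-3) + 80·(2) = 1
So 53⁻¹ ≡ -3 ≡ 77 (mod 80)
Check: 53 × 77 = 4081 ≡ 1 (mod 80) ✓

53⁻¹ ≡ 77 (mod 80)


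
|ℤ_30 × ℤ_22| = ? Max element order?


|ℤ_30 × ℤ_22| = 30 × 22 = 660
Max element order = lcm(30,22) = 330
Cyclic? No (gcd=2)

|ℤ_30×ℤ_22| = 660, max element order = 330


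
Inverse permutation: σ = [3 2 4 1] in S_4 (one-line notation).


To find σ⁻¹, swap domain and range:
σ(1) = 3 → σ⁻¹(3) = 1
σ(2) = 2 → σ⁻¹(2) = 2
σ(3) = 4 → σ⁻¹(4) = 3
σ(4) = 1 → σ⁻¹(1) = 4

σ⁻¹ = [4 2 1 3]


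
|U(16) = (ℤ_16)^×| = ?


U(n) is the group of units mod n; |U(n)| = φ(n)
|U(16)| = φ(16) = 8

|U(16) = (ℤ_16)^×| = 8


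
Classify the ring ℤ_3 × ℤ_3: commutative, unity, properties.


Direct product ring; commutative with unity (1,1); but (1,0)·(0,1) = (0,0) gives zero divisors, so not an integral domain
Commutative: Yes
Integral domain: No
Has unity: Yes

ℤ_3 × ℤ_3: Commutative=Yes, Unity=Yes


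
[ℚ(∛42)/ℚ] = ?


∛42 has minimal polynomial x³ - 42 (irreducible over ℚ since 42 is not a perfect cube)

[ℚ(∛42)/ℚ] = 3


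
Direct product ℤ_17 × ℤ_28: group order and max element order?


|ℤ_17 × ℤ_28| = 17 × 28 = 476
Max element order = lcm(17,28) = 476
Cyclic? Yes (gcd=1)

|ℤ_17×ℤ_28| = 476, max element order = 476


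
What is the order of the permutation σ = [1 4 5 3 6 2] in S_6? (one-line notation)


Cycle decomposition: (2 4 3 5 6)
Cycle lengths: 5
Order = lcm(5) = 5

ord(σ) = 5


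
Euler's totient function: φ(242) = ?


Factor n: 242 = 2 × 11^2
φ(n) = n · ∏(1 - 1/p) over distinct primes p | n
φ(242) = 242 · (1 - 1/2) · (1 - 1/11) = 110

φ(242) = 110


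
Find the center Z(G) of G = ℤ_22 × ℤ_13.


Z(G) = {g ∈ G | gx = xg for all x ∈ G}
Direct product of abelian groups is abelian, so Z(G) = G

Z(ℤ_22 × ℤ_13) = ℤ_22 × ℤ_13


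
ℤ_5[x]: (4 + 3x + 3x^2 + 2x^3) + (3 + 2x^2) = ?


Add coefficients mod 5:
x^0: 4 + 3 = 2 (mod 5)
x^1: 3 + 0 = 3 (mod 5)
x^2: 3 + 2 = 0 (mod 5)
x^3: 2 + 0 = 2 (mod 5)
Result: 2 + 3x + 2x^3

f + g = 2 + 3x + 2x^3


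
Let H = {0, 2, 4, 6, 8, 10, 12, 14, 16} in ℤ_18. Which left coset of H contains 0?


0 + H = {0 + h (mod 18) : h ∈ H}
0+0=0, 0+2=2, 0+4=4, 0+6=6, 0+8=8, 0+10=10, 0+12=12, 0+14=14, 0+16=16

0 + H = {0, 2, 4, 6, 8, 10, 12, 14, 16}


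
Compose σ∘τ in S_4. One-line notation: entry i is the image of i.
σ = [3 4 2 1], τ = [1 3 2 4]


σ∘τ: apply τ first, then σ
1 →τ 1 →σ 3
2 →τ 3 →σ 2
3 →τ 2 →σ 4
4 →τ 4 →σ 1

σ∘τ = [3 2 4 1]


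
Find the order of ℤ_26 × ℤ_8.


|A × B| = |A| · |B|
|ℤ_26 × ℤ_8| = 26 × 8 = 208

|ℤ_26 × ℤ_8| = 208


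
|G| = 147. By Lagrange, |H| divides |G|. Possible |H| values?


Lagrange's theorem: |H| divides |G|
|G| = 147
Divisors of 147: 1, 3, 7, 21, 49, 147

Possible subgroup orders: {1, 3, 7, 21, 49, 147}


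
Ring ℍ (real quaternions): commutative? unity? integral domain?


quaternion multiplication is non-commutative (ij = k ≠ ji = -k); has unity 1; a division ring but not an integral domain since integral domains are commutative by convention
Commutative: No
Integral domain: No
Has unity: Yes

ℍ (real quaternions): Commutative=No, Unity=Yes


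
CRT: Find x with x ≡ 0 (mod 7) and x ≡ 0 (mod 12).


m₁ = 7, m₂ = 12, gcd = 1, so CRT applies. M = m₁·m₂ = 84
Let M₁ = M/m₁ = 12, M₂ = M/m₂ = 7
Find y₁ ≡ M₁⁻¹ (mod m₁): 12⁻¹ ≡ 3 (mod 7)
Find y₂ ≡ M₂⁻¹ (mod m₂): 7⁻¹ ≡ 7 (mod 12)
x = a₁·M₁·y₁ + a₂·M₂·y₂ = 0·12·3 + 0·7·7 = 0
Reduce mod 84: x ≡ 0
Check: 0 mod 7 = 0 ✓, 0 mod 12 = 0 ✓

x ≡ 0 (mod 84)


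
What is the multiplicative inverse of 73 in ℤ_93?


Use the extended Euclidean algorithm to write 1 = 73·s + 93·t; then s mod 93 is the inverse.
Euclidean algorithm:
  73 = 0·93 + 73
  93 = 1·73 + 20
  73 = 3·20 + 13
  20 = 1·13 + 7
  13 = 1·7 + 6
  7 = 1·6 + 1
  6 = 6·1 + 0
gcd(73,93) = 1
Back-substitution gives: 73·(-14) + 93·(11) = 1
So 73⁻¹ ≡ -14 ≡ 79 (mod 93)
Check: 73 × 79 = 5767 ≡ 1 (mod 93) ✓

73⁻¹ ≡ 79 (mod 93)


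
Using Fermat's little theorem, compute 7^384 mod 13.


Fermat's little theorem: if p is prime and gcd(a,p)=1, then a^(p-1) ≡ 1 (mod p)
p = 13 is prime, gcd(7,13) = 1
Reduce exponent: 384 mod 12 = 0
So 7^384 ≡ 7^0 (mod 13)
7^0 = 1

7^384 ≡ 1 (mod 13)


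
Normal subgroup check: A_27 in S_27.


H = A_27 in S_27
A_27 has index 2 in S_27, and every subgroup of index 2 is normal

Yes, normal subgroup


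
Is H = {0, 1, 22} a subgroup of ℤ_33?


Subgroup test for H = {0, 1, 22} in (ℤ_33, +):
(1) 0 ∈ H? Yes
(2) Closure: for all a,b ∈ H, (a+b) mod 33 ∈ H? No  [counterexample: 1 + 1 = 2 ∉ H]
(3) Inverses: for all a ∈ H, -a mod 33 ∈ H? No

No, H is not a subgroup of ℤ_33


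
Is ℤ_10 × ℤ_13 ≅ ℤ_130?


Comparing ℤ_10 × ℤ_13 and ℤ_130:
gcd(10,13) = 1, so ℤ_10 × ℤ_13 ≅ ℤ_130 (CRT)

Yes, ℤ_10 × ℤ_13 ≅ ℤ_130


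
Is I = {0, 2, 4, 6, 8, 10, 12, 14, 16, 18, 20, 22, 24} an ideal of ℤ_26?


Check ideal conditions for I = {0, 2, 4, 6, 8, 10, 12, 14, 16, 18, 20, 22, 24} in ℤ_26:
(1) I is an additive subgroup? Yes
(2) For r ∈ ℤ_26 and a ∈ I: r·a ∈ I? Yes

Yes, I is an ideal of ℤ_26


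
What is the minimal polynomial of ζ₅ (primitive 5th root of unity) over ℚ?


ζ₅ is a root of Φ₅(x) = x⁴ + x³ + x² + x + 1, irreducible over ℚ

Minimal polynomial: x⁴ + x³ + x² + x + 1


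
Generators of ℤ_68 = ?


g generates ℤ_n iff gcd(g,n) = 1
Prime factors of 68: 2, 17
Generators are g ∈ {1,...,67} not divisible by any of these primes.
Generators: {1, 3, 5, 7, 9, 11, 13, 15, 19, 21, 23, 25, 27, 29, 31, 33, 35, 37, 39, 41, 43, 45, 47, 49, 53, 55, 57, 59, 61, 63, 65, 67}
Number of generators = φ(68) = 32

Generators of ℤ_68 = {1, 3, 5, 7, 9, 11, 13, 15, 19, 21, 23, 25, 27, 29, 31, 33, 35, 37, 39, 41, 43, 45, 47, 49, 53, 55, 57, 59, 61, 63, 65, 67}


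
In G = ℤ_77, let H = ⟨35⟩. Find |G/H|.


|⟨35⟩| = n / gcd(35, 77) = 77 / 7 = 11
H is normal (ℤ_77 is abelian).
|G/H| = |G| / |H| = 77 / 11 = 7

|G/H| = 7


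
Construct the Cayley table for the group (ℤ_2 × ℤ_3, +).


Elements: {(0,0), (0,1), (0,2), (1,0), (1,1), (1,2)}
Operation: componentwise addition mod (2, 3)
Entry (a, b) = ((a₁+b₁) mod 2, (a₂+b₂) mod 3)

Cayley table:
      | (0,0) | (0,1) | (0,2) | (1,0) | (1,1) | (1,2)
(0,0) | (0,0) | (0,1) | (0,2) | (1,0) | (1,1) | (1,2)
(0,1) | (0,1) | (0,2) | (0,0) | (1,1) | (1,2) | (1,0)
(0,2) | (0,2) | (0,0) | (0,1) | (1,2) | (1,0) | (1,1)
(1,0) | (1,0) | (1,1) | (1,2) | (0,0) | (0,1) | (0,2)
(1,1) | (1,1) | (1,2) | (1,0) | (0,1) | (0,2) | (0,0)
(1,2) | (1,2) | (1,0) | (1,1) | (0,2) | (0,0) | (0,1)


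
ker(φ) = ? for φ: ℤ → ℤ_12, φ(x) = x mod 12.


Kernel = preimage of identity
ker(φ) = {x ∈ ℤ : x ≡ 0 (mod 12)} = 12ℤ = {0, ±12, ±24, ...}

ker(φ) = 12ℤ


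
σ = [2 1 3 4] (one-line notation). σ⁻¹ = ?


To find σ⁻¹, swap domain and range:
σ(1) = 2 → σ⁻¹(2) = 1
σ(2) = 1 → σ⁻¹(1) = 2
σ(3) = 3 → σ⁻¹(3) = 3
σ(4) = 4 → σ⁻¹(4) = 4

σ⁻¹ = [2 1 3 4]


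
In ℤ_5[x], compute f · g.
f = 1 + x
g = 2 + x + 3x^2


Expand and collect like terms; reduce coefficients mod 5:
x^0: 1·2 = 2 ≡ 2 (mod 5)
x^1: 1·1 + 1·2 = 3 ≡ 3 (mod 5)
x^2: 1·3 + 1·1 = 4 ≡ 4 (mod 5)
x^3: 1·3 = 3 ≡ 3 (mod 5)
Result: 2 + 3x + 4x^2 + 3x^3

f · g = 2 + 3x + 4x^2 + 3x^3


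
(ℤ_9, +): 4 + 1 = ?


Operation: addition mod 9
4 + 1 = (a + b) mod 9 with a = 4, b = 1

4 + 1 = 5


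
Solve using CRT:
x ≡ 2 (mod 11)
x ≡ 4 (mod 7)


m₁ = 11, m₂ = 7, gcd = 1, so CRT applies. M = m₁·m₂ = 77
Let M₁ = M/m₁ = 7, M₂ = M/m₂ = 11
Find y₁ ≡ M₁⁻¹ (mod m₁): 7⁻¹ ≡ 8 (mod 11)
Find y₂ ≡ M₂⁻¹ (mod m₂): 11⁻¹ ≡ 2 (mod 7)
x = a₁·M₁·y₁ + a₂·M₂·y₂ = 2·7·8 + 4·11·2 = 200
Reduce mod 77: x ≡ 46
Check: 46 mod 11 = 2 ✓, 46 mod 7 = 4 ✓

x ≡ 46 (mod 77)


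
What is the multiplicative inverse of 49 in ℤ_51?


Use the extended Euclidean algorithm to write 1 = 49·s + 51·t; then s mod 51 is the inverse.
Euclidean algorithm:
  49 = 0·51 + 49
  51 = 1·49 + 2
  49 = 24·2 + 1
  2 = 2·1 + 0
gcd(49,51) = 1
Back-substitution gives: 49·(25) + 51·(-24) = 1
So 49⁻¹ ≡ 25 ≡ 25 (mod 51)
Check: 49 × 25 = 1225 ≡ 1 (mod 51) ✓

49⁻¹ ≡ 25 (mod 51)


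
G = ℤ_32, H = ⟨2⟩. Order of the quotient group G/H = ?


|⟨2⟩| = n / gcd(2, 32) = 32 / 2 = 16
H is normal (ℤ_32 is abelian).
|G/H| = |G| / |H| = 32 / 16 = 2

|G/H| = 2


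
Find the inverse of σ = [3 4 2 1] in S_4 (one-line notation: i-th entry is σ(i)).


To find σ⁻¹, swap domain and range:
σ(1) = 3 → σ⁻¹(3) = 1
σ(2) = 4 → σ⁻¹(4) = 2
σ(3) = 2 → σ⁻¹(2) = 3
σ(4) = 1 → σ⁻¹(1) = 4

σ⁻¹ = [4 3 1 2]


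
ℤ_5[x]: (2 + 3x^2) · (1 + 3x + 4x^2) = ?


Expand and collect like terms; reduce coefficients mod 5:
x^0: 2·1 = 2 ≡ 2 (mod 5)
x^1: 2·3 + 0·1 = 6 ≡ 1 (mod 5)
x^2: 2·4 + 0·3 + 3·1 = 11 ≡ 1 (mod 5)
x^3: 0·4 + 3·3 = 9 ≡ 4 (mod 5)
x^4: 3·4 = 12 ≡ 2 (mod 5)
Result: 2 + x + x^2 + 4x^3 + 2x^4

f · g = 2 + x + x^2 + 4x^3 + 2x^4


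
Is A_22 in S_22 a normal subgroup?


H = A_22 in S_22
A_22 has index 2 in S_22, and every subgroup of index 2 is normal

Yes, normal subgroup


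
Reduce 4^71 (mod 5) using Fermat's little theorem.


Fermat's little theorem: if p is prime and gcd(a,p)=1, then a^(p-1) ≡ 1 (mod p)
p = 5 is prime, gcd(4,5) = 1
Reduce exponent: 71 mod 4 = 3
So 4^71 ≡ 4^3 (mod 5)
4^3 mod 5 = 4

4^71 ≡ 4 (mod 5)


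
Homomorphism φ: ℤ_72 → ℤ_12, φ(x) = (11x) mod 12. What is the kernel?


Kernel = preimage of identity
ker(φ) = {x ∈ ℤ_72 : 11x ≡ 0 (mod 12)}. Since 12 | 72, φ is well-defined. The kernel is the cyclic subgroup ⟨12⟩ of ℤ_72 (order 6), i.e. {0, 12, 24, 36, 48, 60}

ker(φ) = {0, 12, 24, 36, 48, 60}


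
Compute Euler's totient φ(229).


Factor n: 229 = 229
φ(n) = n · ∏(1 - 1/p) over distinct primes p | n
φ(229) = 229 · (1 - 1/229) = 228

φ(229) = 228


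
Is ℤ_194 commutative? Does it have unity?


ℤ_194 is a commutative ring with unity 1; 194 = 2×97 is composite, so 2·97 ≡ 0 gives zero divisors (not an integral domain)
Commutative: Yes
Integral domain: No
Has unity: Yes

ℤ_194: Commutative=Yes, Unity=Yes


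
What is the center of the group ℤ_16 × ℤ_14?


Z(G) = {g ∈ G | gx = xg for all x ∈ G}
Direct product of abelian groups is abelian, so Z(G) = G

Z(ℤ_16 × ℤ_14) = ℤ_16 × ℤ_14


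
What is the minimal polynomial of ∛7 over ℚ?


∛7 satisfies x³ - 7 = 0, irreducible over ℚ (no rational root; 7 is not a perfect cube)

Minimal polynomial: x³ - 7


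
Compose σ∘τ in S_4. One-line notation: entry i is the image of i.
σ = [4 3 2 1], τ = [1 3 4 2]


σ∘τ: apply τ first, then σ
1 →τ 1 →σ 4
2 →τ 3 →σ 2
3 →τ 4 →σ 1
4 →τ 2 →σ 3

σ∘τ = [4 2 1 3]


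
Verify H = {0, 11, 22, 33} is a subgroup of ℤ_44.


Subgroup test for H = {0, 11, 22, 33} in (ℤ_44, +):
(1) 0 ∈ H? Yes
(2) Closure: for all a,b ∈ H, (a+b) mod 44 ∈ H? Yes
(3) Inverses: for all a ∈ H, -a mod 44 ∈ H? Yes

Yes, H is a subgroup of ℤ_44


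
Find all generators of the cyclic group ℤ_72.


g generates ℤ_n iff gcd(g,n) = 1
Prime factors of 72: 2, 3
Generators are g ∈ {1,...,71} not divisible by any of these primes.
Generators: {1, 5, 7, 11, 13, 17, 19, 23, 25, 29, 31, 35, 37, 41, 43, 47, 49, 53, 55, 59, 61, 65, 67, 71}
Number of generators = φ(72) = 24

Generators of ℤ_72 = {1, 5, 7, 11, 13, 17, 19, 23, 25, 29, 31, 35, 37, 41, 43, 47, 49, 53, 55, 59, 61, 65, 67, 71}


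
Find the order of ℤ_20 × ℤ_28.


|A × B| = |A| · |B|
|ℤ_20 × ℤ_28| = 20 × 28 = 560

|ℤ_20 × ℤ_28| = 560


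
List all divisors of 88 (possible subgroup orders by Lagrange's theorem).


Lagrange's theorem: |H| divides |G|
|G| = 88
Divisors of 88: 1, 2, 4, 8, 11, 22, 44, 88

Possible subgroup orders: {1, 2, 4, 8, 11, 22, 44, 88}


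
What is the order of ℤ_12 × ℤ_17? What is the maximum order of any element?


|ℤ_12 × ℤ_17| = 12 × 17 = 204
Max element order = lcm(12,17) = 204
Cyclic? Yes (gcd=1)

|ℤ_12×ℤ_17| = 204, max element order = 204


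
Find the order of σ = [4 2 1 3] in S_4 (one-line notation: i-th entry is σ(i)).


Cycle decomposition: (1 4 3)
Cycle lengths: 3
Order = lcm(3) = 3

ord(σ) = 3


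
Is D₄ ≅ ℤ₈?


Comparing D₄ and ℤ₈:
D₄ is non-abelian, ℤ₈ is abelian

No, D₄ ≇ ℤ₈


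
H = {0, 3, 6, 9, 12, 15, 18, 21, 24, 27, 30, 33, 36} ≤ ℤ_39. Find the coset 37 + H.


37 + H = {37 + h (mod 39) : h ∈ H}
37+0=37, 37+3=1, 37+6=4, 37+9=7, 37+12=10, 37+15=13, 37+18=16, 37+21=19, 37+24=22, 37+27=25, 37+30=28, 37+33=31, 37+36=34
37 + H = {1, 4, 7, 10, 13, 16, 19, 22, 25, 28, 31, 34, 37} = 1 + H

37 + H = {1, 4, 7, 10, 13, 16, 19, 22, 25, 28, 31, 34, 37}


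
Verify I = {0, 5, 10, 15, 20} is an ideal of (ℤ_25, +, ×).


Check ideal conditions for I = {0, 5, 10, 15, 20} in ℤ_25:
(1) I is an additive subgroup? Yes
(2) For r ∈ ℤ_25 and a ∈ I: r·a ∈ I? Yes

Yes, I is an ideal of ℤ_25


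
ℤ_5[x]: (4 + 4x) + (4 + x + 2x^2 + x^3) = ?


Add coefficients mod 5:
x^0: 4 + 4 = 3 (mod 5)
x^1: 4 + 1 = 0 (mod 5)
x^2: 0 + 2 = 2 (mod 5)
x^3: 0 + 1 = 1 (mod 5)
Result: 3 + 2x^2 + x^3

f + g = 3 + 2x^2 + x^3


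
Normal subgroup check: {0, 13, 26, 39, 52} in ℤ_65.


H = {0, 13, 26, 39, 52} in ℤ_65
ℤ_65 is abelian; every subgroup of an abelian group is normal

Yes, normal subgroup


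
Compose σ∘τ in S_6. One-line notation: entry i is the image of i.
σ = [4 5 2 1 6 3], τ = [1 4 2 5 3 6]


σ∘τ: apply τ first, then σ
1 →τ 1 →σ 4
2 →τ 4 →σ 1
3 →τ 2 →σ 5
4 →τ 5 →σ 6
5 →τ 3 →σ 2
6 →τ 6 →σ 3

σ∘τ = [4 1 5 6 2 3]


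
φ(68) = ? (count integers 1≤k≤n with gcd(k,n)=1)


Factor n: 68 = 2^2 × 17
φ(n) = n · ∏(1 - 1/p) over distinct primes p | n
φ(68) = 68 · (1 - 1/2) · (1 - 1/17) = 32

φ(68) = 32


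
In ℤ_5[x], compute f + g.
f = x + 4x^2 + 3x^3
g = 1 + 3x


Add coefficients mod 5:
x^0: 0 + 1 = 1 (mod 5)
x^1: 1 + 3 = 4 (mod 5)
x^2: 4 + 0 = 4 (mod 5)
x^3: 3 + 0 = 3 (mod 5)
Result: 1 + 4x + 4x^2 + 3x^3

f + g = 1 + 4x + 4x^2 + 3x^3


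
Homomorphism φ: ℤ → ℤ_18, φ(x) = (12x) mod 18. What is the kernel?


Kernel = preimage of identity
ker(φ) = {x ∈ ℤ : 12x ≡ 0 (mod 18)}. gcd(12,18) = 6, so 12x ≡ 0 (mod 18) ⟺ x ≡ 0 (mod 18/6 = 3). Hence ker(φ) = 3ℤ

ker(φ) = 3ℤ


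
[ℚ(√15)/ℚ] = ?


√15 has minimal polynomial x² - 15 (irreducible over ℚ since 15 is squarefree)

[ℚ(√15)/ℚ] = 2


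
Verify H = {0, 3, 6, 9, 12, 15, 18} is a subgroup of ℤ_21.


Subgroup test for H = {0, 3, 6, 9, 12, 15, 18} in (ℤ_21, +):
(1) 0 ∈ H? Yes
(2) Closure: for all a,b ∈ H, (a+b) mod 21 ∈ H? Yes
(3) Inverses: for all a ∈ H, -a mod 21 ∈ H? Yes

Yes, H is a subgroup of ℤ_21


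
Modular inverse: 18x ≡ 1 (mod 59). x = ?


Use the extended Euclidean algorithm to write 1 = 18·s + 59·t; then s mod 59 is the inverse.
Euclidean algorithm:
  18 = 0·59 + 18
  59 = 3·18 + 5
  18 = 3·5 + 3
  5 = 1·3 + 2
  3 = 1·2 + 1
  2 = 2·1 + 0
gcd(18,59) = 1
Back-substitution gives: 18·(23) + 59·(-7) = 1
So 18⁻¹ ≡ 23 ≡ 23 (mod 59)
Check: 18 × 23 = 414 ≡ 1 (mod 59) ✓

18⁻¹ ≡ 23 (mod 59)


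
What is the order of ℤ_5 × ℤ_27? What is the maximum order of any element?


|ℤ_5 × ℤ_27| = 5 × 27 = 135
Max element order = lcm(5,27) = 135
Cyclic? Yes (gcd=1)

|ℤ_5×ℤ_27| = 135, max element order = 135


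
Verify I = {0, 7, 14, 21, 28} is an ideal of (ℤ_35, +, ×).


Check ideal conditions for I = {0, 7, 14, 21, 28} in ℤ_35:
(1) I is an additive subgroup? Yes
(2) For r ∈ ℤ_35 and a ∈ I: r·a ∈ I? Yes

Yes, I is an ideal of ℤ_35


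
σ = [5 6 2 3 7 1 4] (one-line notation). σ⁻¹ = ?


To find σ⁻¹, swap domain and range:
σ(1) = 5 → σ⁻¹(5) = 1
σ(2) = 6 → σ⁻¹(6) = 2
σ(3) = 2 → σ⁻¹(2) = 3
σ(4) = 3 → σ⁻¹(3) = 4
σ(5) = 7 → σ⁻¹(7) = 5
σ(6) = 1 → σ⁻¹(1) = 6
σ(7) = 4 → σ⁻¹(4) = 7

σ⁻¹ = [6 3 4 7 1 2 5]


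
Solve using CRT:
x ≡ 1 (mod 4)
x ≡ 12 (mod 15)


m₁ = 4, m₂ = 15, gcd = 1, so CRT applies. M = m₁·m₂ = 60
Let M₁ = M/m₁ = 15, M₂ = M/m₂ = 4
Find y₁ ≡ M₁⁻¹ (mod m₁): 15⁻¹ ≡ 3 (mod 4)
Find y₂ ≡ M₂⁻¹ (mod m₂): 4⁻¹ ≡ 4 (mod 15)
x = a₁·M₁·y₁ + a₂·M₂·y₂ = 1·15·3 + 12·4·4 = 237
Reduce mod 60: x ≡ 57
Check: 57 mod 4 = 1 ✓, 57 mod 15 = 12 ✓

x ≡ 57 (mod 60)


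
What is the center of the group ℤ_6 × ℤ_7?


Z(G) = {g ∈ G | gx = xg for all x ∈ G}
Direct product of abelian groups is abelian, so Z(G) = G

Z(ℤ_6 × ℤ_7) = ℤ_6 × ℤ_7


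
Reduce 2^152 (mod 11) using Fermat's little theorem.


Fermat's little theorem: if p is prime and gcd(a,p)=1, then a^(p-1) ≡ 1 (mod p)
p = 11 is prime, gcd(2,11) = 1
Reduce exponent: 152 mod 10 = 2
So 2^152 ≡ 2^2 (mod 11)
2^2 mod 11 = 4

2^152 ≡ 4 (mod 11)


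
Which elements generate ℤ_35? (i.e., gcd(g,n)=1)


g generates ℤ_n iff gcd(g,n) = 1
Prime factors of 35: 5, 7
Generators are g ∈ {1,...,34} not divisible by any of these primes.
Generators: {1, 2, 3, 4, 6, 8, 9, 11, 12, 13, 16, 17, 18, 19, 22, 23, 24, 26, 27, 29, 31, 32, 33, 34}
Number of generators = φ(35) = 24

Generators of ℤ_35 = {1, 2, 3, 4, 6, 8, 9, 11, 12, 13, 16, 17, 18, 19, 22, 23, 24, 26, 27, 29, 31, 32, 33, 34}


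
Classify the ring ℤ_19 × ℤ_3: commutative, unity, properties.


Direct product ring; commutative with unity (1,1); but (1,0)·(0,1) = (0,0) gives zero divisors, so not an integral domain
Commutative: Yes
Integral domain: No
Has unity: Yes

ℤ_19 × ℤ_3: Commutative=Yes, Unity=Yes


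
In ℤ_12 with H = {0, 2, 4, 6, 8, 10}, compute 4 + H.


4 + H = {4 + h (mod 12) : h ∈ H}
4+0=4, 4+2=6, 4+4=8, 4+6=10, 4+8=0, 4+10=2
4 + H = {0, 2, 4, 6, 8, 10} = 0 + H

4 + H = {0, 2, 4, 6, 8, 10}


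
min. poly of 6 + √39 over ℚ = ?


Let α = 6 + √39. Then α - 6 = √39, so (α - 6)² = 39, giving α² - 12α - 3 = 0. Degree 2 and α ∉ ℚ, so this is the minimal polynomial.

Minimal polynomial: x² - 12x - 3


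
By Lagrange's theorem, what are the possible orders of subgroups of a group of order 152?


Lagrange's theorem: |H| divides |G|
|G| = 152
Divisors of 152: 1, 2, 4, 8, 19, 38, 76, 152

Possible subgroup orders: {1, 2, 4, 8, 19, 38, 76, 152}


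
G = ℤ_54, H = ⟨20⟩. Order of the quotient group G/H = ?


|⟨20⟩| = n / gcd(20, 54) = 54 / 2 = 27
H is normal (ℤ_54 is abelian).
|G/H| = |G| / |H| = 54 / 27 = 2

|G/H| = 2


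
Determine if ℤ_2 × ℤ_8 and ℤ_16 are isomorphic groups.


Comparing ℤ_2 × ℤ_8 and ℤ_16:
gcd(2,8) = 2 ≠ 1. Max element order in ℤ_2×ℤ_8 is lcm(2,8) = 8 < 16, so it has no element of order 16

No, ℤ_2 × ℤ_8 ≇ ℤ_16


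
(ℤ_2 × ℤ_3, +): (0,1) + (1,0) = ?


Operation: componentwise addition mod (2, 3)
(0,1) + (1,0) = ((a₁+b₁) mod 2, (a₂+b₂) mod 3) with a = (0,1), b = (1,0)

(0,1) + (1,0) = (1,1)


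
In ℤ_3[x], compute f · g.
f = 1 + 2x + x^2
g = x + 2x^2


Expand and collect like terms; reduce coefficients mod 3:
x^0: 1·0 = 0 ≡ 0 (mod 3)
x^1: 1·1 + 2·0 = 1 ≡ 1 (mod 3)
x^2: 1·2 + 2·1 + 1·0 = 4 ≡ 1 (mod 3)
x^3: 2·2 + 1·1 = 5 ≡ 2 (mod 3)
x^4: 1·2 = 2 ≡ 2 (mod 3)
Result: x + x^2 + 2x^3 + 2x^4

f · g = x + x^2 + 2x^3 + 2x^4


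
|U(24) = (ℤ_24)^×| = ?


U(n) is the group of units mod n; |U(n)| = φ(n)
|U(24)| = φ(24) = 8

|U(24) = (ℤ_24)^×| = 8


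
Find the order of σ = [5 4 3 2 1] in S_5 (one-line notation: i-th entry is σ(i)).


Cycle decomposition: (1 5) (2 4)
Cycle lengths: 2, 2
Order = lcm(2, 2) = 2

ord(σ) = 2


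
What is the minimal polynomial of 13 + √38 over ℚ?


Let α = 13 + √38. Then α - 13 = √38, so (α - 13)² = 38, giving α² - 26α + 131 = 0. Degree 2 and α ∉ ℚ, so this is the minimal polynomial.

Minimal polynomial: x² - 26x + 131


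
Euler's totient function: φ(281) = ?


Factor n: 281 = 281
φ(n) = n · ∏(1 - 1/p) over distinct primes p | n
φ(281) = 281 · (1 - 1/281) = 280

φ(281) = 280


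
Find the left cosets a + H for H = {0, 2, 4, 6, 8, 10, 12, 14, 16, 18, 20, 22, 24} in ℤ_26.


H = {0, 2, 4, 6, 8, 10, 12, 14, 16, 18, 20, 22, 24}, |H| = 13
Number of cosets = |G|/|H| = 26/13 = 2
0 + H = {0, 2, 4, 6, 8, 10, 12, 14, 16, 18, 20, 22, 24}
1 + H = {1, 3, 5, 7, 9, 11, 13, 15, 17, 19, 21, 23, 25}

Cosets: 0+H={0,2,4,6,8,10,12,14,16,18,20,22,24}; 1+H={1,3,5,7,9,11,13,15,17,19,21,23,25}


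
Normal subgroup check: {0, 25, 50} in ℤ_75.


H = {0, 25, 50} in ℤ_75
ℤ_75 is abelian; every subgroup of an abelian group is normal

Yes, normal subgroup
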